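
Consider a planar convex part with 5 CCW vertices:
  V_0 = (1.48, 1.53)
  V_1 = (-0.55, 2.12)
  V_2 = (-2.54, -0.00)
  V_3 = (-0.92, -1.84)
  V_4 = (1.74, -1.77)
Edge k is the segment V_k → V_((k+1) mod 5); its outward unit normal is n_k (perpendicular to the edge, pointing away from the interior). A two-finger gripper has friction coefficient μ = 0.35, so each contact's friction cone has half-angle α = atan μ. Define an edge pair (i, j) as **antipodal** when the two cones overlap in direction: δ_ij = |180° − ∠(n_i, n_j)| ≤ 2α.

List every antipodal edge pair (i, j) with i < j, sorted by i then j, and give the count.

α = atan 0.35 = 19.29°;  2α = 38.58°
n_0 = (+0.2791, +0.9603)
n_1 = (-0.7291, +0.6844)
n_2 = (-0.7506, -0.6608)
n_3 = (+0.0263, -0.9997)
n_4 = (+0.9969, +0.0785)
  (0,1): δ = 116.98°  ·
  (0,2): δ = 32.43°  ✓
  (0,3): δ = 17.71°  ✓
  (0,4): δ = 110.71°  ·
  (1,2): δ = 95.45°  ·
  (1,3): δ = 45.30°  ·
  (1,4): δ = 47.69°  ·
  (2,3): δ = 129.85°  ·
  (2,4): δ = 36.86°  ✓
  (3,4): δ = 87.00°  ·
antipodal pairs: 3

count = 3; pairs: (0,2), (0,3), (2,4)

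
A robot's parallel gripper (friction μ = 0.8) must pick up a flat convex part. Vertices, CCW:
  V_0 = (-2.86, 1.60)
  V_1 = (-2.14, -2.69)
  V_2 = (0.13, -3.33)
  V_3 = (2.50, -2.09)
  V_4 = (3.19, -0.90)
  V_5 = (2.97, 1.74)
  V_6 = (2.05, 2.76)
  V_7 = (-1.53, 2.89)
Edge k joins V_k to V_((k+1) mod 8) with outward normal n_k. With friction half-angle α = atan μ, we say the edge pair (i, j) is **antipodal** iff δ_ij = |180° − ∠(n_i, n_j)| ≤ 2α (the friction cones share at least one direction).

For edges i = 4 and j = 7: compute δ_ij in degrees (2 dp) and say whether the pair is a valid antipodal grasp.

δ = 50.64°, valid

α = atan 0.8 = 38.66°;  2α = 77.32°
edge 4: e_4 = (-0.22, +2.64);  n_4 = (+0.9965, +0.0830)
edge 7: e_7 = (-1.33, -1.29);  n_7 = (-0.6962, +0.7178)
∠(n_4, n_7) = 129.36°
δ = |180° − 129.36°| = 50.64°
50.64° ≤ 2α = 77.32°  →  valid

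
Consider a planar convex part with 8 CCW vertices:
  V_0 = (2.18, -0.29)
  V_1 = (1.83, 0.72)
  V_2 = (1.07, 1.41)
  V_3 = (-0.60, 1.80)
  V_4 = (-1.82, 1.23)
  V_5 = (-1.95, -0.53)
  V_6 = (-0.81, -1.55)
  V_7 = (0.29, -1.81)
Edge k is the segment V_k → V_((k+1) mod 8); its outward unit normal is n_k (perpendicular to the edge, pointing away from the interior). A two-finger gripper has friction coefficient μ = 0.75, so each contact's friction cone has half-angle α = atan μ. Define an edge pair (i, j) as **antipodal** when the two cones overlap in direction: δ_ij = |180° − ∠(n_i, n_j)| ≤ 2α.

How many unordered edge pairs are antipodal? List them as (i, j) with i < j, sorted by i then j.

α = atan 0.75 = 36.87°;  2α = 73.74°
n_0 = (+0.9449, +0.3274)
n_1 = (+0.6722, +0.7404)
n_2 = (+0.2274, +0.9738)
n_3 = (-0.4233, +0.9060)
n_4 = (-0.9973, +0.0737)
n_5 = (-0.6668, -0.7452)
n_6 = (-0.2300, -0.9732)
n_7 = (+0.6267, -0.7793)
  (0,1): δ = 151.35°  ·
  (0,2): δ = 122.26°  ·
  (0,3): δ = 84.07°  ·
  (0,4): δ = 23.34°  ✓
  (0,5): δ = 29.07°  ✓
  (0,6): δ = 57.59°  ✓
  (0,7): δ = 109.69°  ·
  (1,2): δ = 150.91°  ·
  (1,3): δ = 112.72°  ·
  (1,4): δ = 51.99°  ✓
  (1,5): δ = 0.42°  ✓
  (1,6): δ = 28.94°  ✓
  (1,7): δ = 81.04°  ·
  (2,3): δ = 141.81°  ·
  (2,4): δ = 81.08°  ·
  (2,5): δ = 28.68°  ✓
  (2,6): δ = 0.15°  ✓
  (2,7): δ = 51.95°  ✓
  (3,4): δ = 119.27°  ·
  (3,5): δ = 66.86°  ✓
  (3,6): δ = 38.34°  ✓
  (3,7): δ = 13.76°  ✓
  (4,5): δ = 127.60°  ·
  (4,6): δ = 99.07°  ·
  (4,7): δ = 46.97°  ✓
  (5,6): δ = 151.48°  ·
  (5,7): δ = 99.37°  ·
  (6,7): δ = 127.89°  ·
antipodal pairs: 13

count = 13; pairs: (0,4), (0,5), (0,6), (1,4), (1,5), (1,6), (2,5), (2,6), (2,7), (3,5), (3,6), (3,7), (4,7)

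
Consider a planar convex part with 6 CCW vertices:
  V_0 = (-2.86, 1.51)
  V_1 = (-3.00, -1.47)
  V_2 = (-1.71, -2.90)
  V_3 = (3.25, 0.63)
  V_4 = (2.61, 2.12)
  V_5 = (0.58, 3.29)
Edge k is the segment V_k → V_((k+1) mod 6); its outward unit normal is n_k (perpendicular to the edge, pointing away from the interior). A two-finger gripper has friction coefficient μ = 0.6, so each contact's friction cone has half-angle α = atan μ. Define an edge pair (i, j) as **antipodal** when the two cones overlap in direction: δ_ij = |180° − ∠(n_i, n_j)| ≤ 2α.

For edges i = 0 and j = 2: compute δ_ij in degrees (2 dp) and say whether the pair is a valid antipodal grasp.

δ = 51.87°, valid

α = atan 0.6 = 30.96°;  2α = 61.93°
edge 0: e_0 = (-0.14, -2.98);  n_0 = (-0.9989, +0.0469)
edge 2: e_2 = (+4.96, +3.53);  n_2 = (+0.5798, -0.8147)
∠(n_0, n_2) = 128.13°
δ = |180° − 128.13°| = 51.87°
51.87° ≤ 2α = 61.93°  →  valid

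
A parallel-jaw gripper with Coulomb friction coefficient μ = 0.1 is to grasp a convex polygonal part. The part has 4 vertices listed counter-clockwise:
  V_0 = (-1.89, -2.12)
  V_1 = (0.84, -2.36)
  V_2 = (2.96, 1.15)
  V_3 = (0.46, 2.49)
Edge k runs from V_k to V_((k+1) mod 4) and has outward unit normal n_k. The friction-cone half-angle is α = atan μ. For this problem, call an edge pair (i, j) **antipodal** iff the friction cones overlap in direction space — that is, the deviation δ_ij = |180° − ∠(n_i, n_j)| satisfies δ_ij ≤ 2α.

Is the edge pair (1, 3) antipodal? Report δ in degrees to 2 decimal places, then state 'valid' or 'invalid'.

α = atan 0.1 = 5.71°;  2α = 11.42°
edge 1: e_1 = (+2.12, +3.51);  n_1 = (+0.8560, -0.5170)
edge 3: e_3 = (-2.35, -4.61);  n_3 = (-0.8909, +0.4542)
∠(n_1, n_3) = 175.88°
δ = |180° − 175.88°| = 4.12°
4.12° ≤ 2α = 11.42°  →  valid

δ = 4.12°, valid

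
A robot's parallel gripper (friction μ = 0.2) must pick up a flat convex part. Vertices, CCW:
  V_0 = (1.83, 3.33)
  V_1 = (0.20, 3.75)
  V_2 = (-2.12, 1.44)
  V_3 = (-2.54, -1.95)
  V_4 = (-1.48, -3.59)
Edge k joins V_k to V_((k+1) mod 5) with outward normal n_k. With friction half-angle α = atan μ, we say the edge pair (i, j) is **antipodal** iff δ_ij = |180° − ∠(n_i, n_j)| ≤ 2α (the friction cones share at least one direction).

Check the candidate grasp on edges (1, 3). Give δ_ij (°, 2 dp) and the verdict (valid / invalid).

δ = 102.00°, invalid

α = atan 0.2 = 11.31°;  2α = 22.62°
edge 1: e_1 = (-2.32, -2.31);  n_1 = (-0.7056, +0.7086)
edge 3: e_3 = (+1.06, -1.64);  n_3 = (-0.8398, -0.5428)
∠(n_1, n_3) = 78.00°
δ = |180° − 78.00°| = 102.00°
102.00° > 2α = 22.62°  →  invalid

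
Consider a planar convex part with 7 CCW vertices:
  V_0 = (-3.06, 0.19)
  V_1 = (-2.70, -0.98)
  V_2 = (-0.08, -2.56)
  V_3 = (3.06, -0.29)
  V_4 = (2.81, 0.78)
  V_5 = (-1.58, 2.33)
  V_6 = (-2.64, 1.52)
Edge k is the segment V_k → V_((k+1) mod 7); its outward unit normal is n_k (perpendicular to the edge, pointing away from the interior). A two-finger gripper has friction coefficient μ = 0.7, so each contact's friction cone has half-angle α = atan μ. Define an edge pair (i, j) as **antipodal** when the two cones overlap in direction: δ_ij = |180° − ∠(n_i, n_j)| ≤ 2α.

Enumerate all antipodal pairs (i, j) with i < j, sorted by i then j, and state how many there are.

α = atan 0.7 = 34.99°;  2α = 69.98°
n_0 = (-0.9558, -0.2941)
n_1 = (-0.5164, -0.8563)
n_2 = (+0.5859, -0.8104)
n_3 = (+0.9738, +0.2275)
n_4 = (+0.3329, +0.9430)
n_5 = (-0.6072, +0.7946)
n_6 = (-0.9536, +0.3011)
  (0,1): δ = 138.19°  ·
  (0,2): δ = 71.24°  ·
  (0,3): δ = 3.95°  ✓
  (0,4): δ = 53.45°  ✓
  (0,5): δ = 110.28°  ·
  (0,6): δ = 145.37°  ·
  (1,2): δ = 113.04°  ·
  (1,3): δ = 45.76°  ✓
  (1,4): δ = 11.65°  ✓
  (1,5): δ = 68.48°  ✓
  (1,6): δ = 103.57°  ·
  (2,3): δ = 112.71°  ·
  (2,4): δ = 55.31°  ✓
  (2,5): δ = 1.52°  ✓
  (2,6): δ = 36.61°  ✓
  (3,4): δ = 122.60°  ·
  (3,5): δ = 65.77°  ✓
  (3,6): δ = 30.68°  ✓
  (4,5): δ = 123.17°  ·
  (4,6): δ = 88.08°  ·
  (5,6): δ = 144.91°  ·
antipodal pairs: 10

count = 10; pairs: (0,3), (0,4), (1,3), (1,4), (1,5), (2,4), (2,5), (2,6), (3,5), (3,6)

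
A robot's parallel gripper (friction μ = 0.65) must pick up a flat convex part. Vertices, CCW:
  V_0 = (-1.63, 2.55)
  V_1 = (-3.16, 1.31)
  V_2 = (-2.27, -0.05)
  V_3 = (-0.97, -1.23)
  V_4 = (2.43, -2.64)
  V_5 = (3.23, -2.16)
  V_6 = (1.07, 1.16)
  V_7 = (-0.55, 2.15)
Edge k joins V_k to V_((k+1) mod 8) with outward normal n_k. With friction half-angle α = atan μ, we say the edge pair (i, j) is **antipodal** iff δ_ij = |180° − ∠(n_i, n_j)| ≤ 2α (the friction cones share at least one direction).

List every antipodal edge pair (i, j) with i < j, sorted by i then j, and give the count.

count = 13; pairs: (0,3), (0,4), (1,5), (1,6), (1,7), (2,5), (2,6), (2,7), (3,5), (3,6), (3,7), (4,6), (4,7)

α = atan 0.65 = 33.02°;  2α = 66.05°
n_0 = (-0.6296, +0.7769)
n_1 = (-0.8368, -0.5476)
n_2 = (-0.6721, -0.7405)
n_3 = (-0.3831, -0.9237)
n_4 = (+0.5145, -0.8575)
n_5 = (+0.8382, +0.5453)
n_6 = (+0.5215, +0.8533)
n_7 = (+0.3473, +0.9377)
  (0,1): δ = 95.82°  ·
  (0,2): δ = 81.25°  ·
  (0,3): δ = 61.55°  ✓
  (0,4): δ = 8.06°  ✓
  (0,5): δ = 84.02°  ·
  (0,6): δ = 109.55°  ·
  (0,7): δ = 120.65°  ·
  (1,2): δ = 165.43°  ·
  (1,3): δ = 145.73°  ·
  (1,4): δ = 92.24°  ·
  (1,5): δ = 0.15°  ✓
  (1,6): δ = 25.37°  ✓
  (1,7): δ = 36.48°  ✓
  (2,3): δ = 160.29°  ·
  (2,4): δ = 106.81°  ·
  (2,5): δ = 14.72°  ✓
  (2,6): δ = 10.80°  ✓
  (2,7): δ = 21.91°  ✓
  (3,4): δ = 126.51°  ·
  (3,5): δ = 34.43°  ✓
  (3,6): δ = 8.91°  ✓
  (3,7): δ = 2.20°  ✓
  (4,5): δ = 87.92°  ·
  (4,6): δ = 62.39°  ✓
  (4,7): δ = 51.29°  ✓
  (5,6): δ = 154.48°  ·
  (5,7): δ = 143.37°  ·
  (6,7): δ = 168.89°  ·
antipodal pairs: 13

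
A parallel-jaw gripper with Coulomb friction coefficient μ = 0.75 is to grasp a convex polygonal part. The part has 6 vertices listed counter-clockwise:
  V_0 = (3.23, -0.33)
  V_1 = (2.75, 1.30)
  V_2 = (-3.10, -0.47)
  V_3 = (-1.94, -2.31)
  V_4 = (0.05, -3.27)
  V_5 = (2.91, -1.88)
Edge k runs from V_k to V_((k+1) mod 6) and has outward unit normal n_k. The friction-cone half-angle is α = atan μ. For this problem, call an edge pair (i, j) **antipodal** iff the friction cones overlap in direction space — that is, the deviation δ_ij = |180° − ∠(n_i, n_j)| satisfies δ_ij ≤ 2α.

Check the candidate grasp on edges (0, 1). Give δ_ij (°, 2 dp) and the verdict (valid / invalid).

δ = 89.57°, invalid

α = atan 0.75 = 36.87°;  2α = 73.74°
edge 0: e_0 = (-0.48, +1.63);  n_0 = (+0.9593, +0.2825)
edge 1: e_1 = (-5.85, -1.77);  n_1 = (-0.2896, +0.9571)
∠(n_0, n_1) = 90.43°
δ = |180° − 90.43°| = 89.57°
89.57° > 2α = 73.74°  →  invalid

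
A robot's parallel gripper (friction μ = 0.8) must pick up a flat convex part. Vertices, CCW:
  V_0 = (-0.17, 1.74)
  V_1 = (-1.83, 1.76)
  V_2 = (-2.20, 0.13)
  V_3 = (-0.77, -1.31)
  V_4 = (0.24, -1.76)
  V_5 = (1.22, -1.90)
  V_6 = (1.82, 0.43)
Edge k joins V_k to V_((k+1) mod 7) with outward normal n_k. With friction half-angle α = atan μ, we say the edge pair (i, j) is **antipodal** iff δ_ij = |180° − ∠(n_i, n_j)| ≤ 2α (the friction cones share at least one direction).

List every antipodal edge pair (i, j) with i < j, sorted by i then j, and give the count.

count = 10; pairs: (0,2), (0,3), (0,4), (0,5), (1,5), (1,6), (2,5), (2,6), (3,6), (4,6)

α = atan 0.8 = 38.66°;  2α = 77.32°
n_0 = (+0.0120, +0.9999)
n_1 = (-0.9752, +0.2214)
n_2 = (-0.7096, -0.7046)
n_3 = (-0.4070, -0.9134)
n_4 = (-0.1414, -0.9899)
n_5 = (+0.9684, -0.2494)
n_6 = (+0.5498, +0.8353)
  (0,1): δ = 102.10°  ·
  (0,2): δ = 44.51°  ✓
  (0,3): δ = 23.32°  ✓
  (0,4): δ = 7.44°  ✓
  (0,5): δ = 76.25°  ✓
  (0,6): δ = 147.33°  ·
  (1,2): δ = 122.41°  ·
  (1,3): δ = 101.23°  ·
  (1,4): δ = 85.34°  ·
  (1,5): δ = 1.65°  ✓
  (1,6): δ = 69.43°  ✓
  (2,3): δ = 158.82°  ·
  (2,4): δ = 142.93°  ·
  (2,5): δ = 59.24°  ✓
  (2,6): δ = 11.84°  ✓
  (3,4): δ = 164.12°  ·
  (3,5): δ = 80.43°  ·
  (3,6): δ = 9.34°  ✓
  (4,5): δ = 96.31°  ·
  (4,6): δ = 25.23°  ✓
  (5,6): δ = 108.92°  ·
antipodal pairs: 10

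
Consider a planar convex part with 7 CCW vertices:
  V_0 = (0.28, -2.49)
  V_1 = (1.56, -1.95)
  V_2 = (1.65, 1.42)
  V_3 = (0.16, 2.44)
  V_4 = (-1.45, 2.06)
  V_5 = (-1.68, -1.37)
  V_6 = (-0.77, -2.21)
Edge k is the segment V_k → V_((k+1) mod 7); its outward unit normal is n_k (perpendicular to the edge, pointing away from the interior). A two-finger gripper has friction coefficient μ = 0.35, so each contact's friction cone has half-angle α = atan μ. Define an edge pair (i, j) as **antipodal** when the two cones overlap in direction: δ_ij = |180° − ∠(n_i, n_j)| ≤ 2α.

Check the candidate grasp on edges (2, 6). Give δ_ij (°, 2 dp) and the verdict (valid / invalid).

δ = 19.46°, valid

α = atan 0.35 = 19.29°;  2α = 38.58°
edge 2: e_2 = (-1.49, +1.02);  n_2 = (+0.5649, +0.8252)
edge 6: e_6 = (+1.05, -0.28);  n_6 = (-0.2577, -0.9662)
∠(n_2, n_6) = 160.54°
δ = |180° − 160.54°| = 19.46°
19.46° ≤ 2α = 38.58°  →  valid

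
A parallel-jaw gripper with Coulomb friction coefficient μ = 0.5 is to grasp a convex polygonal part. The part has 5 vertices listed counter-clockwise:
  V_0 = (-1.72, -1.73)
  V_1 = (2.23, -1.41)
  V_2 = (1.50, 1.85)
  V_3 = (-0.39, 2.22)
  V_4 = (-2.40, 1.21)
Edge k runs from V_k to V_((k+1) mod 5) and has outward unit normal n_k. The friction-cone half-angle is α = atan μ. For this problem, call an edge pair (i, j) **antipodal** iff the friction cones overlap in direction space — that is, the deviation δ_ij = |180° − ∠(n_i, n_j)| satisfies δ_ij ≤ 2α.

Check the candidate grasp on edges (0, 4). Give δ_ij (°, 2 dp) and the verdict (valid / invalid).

α = atan 0.5 = 26.57°;  2α = 53.13°
edge 0: e_0 = (+3.95, +0.32);  n_0 = (+0.0807, -0.9967)
edge 4: e_4 = (+0.68, -2.94);  n_4 = (-0.9743, -0.2253)
∠(n_0, n_4) = 81.61°
δ = |180° − 81.61°| = 98.39°
98.39° > 2α = 53.13°  →  invalid

δ = 98.39°, invalid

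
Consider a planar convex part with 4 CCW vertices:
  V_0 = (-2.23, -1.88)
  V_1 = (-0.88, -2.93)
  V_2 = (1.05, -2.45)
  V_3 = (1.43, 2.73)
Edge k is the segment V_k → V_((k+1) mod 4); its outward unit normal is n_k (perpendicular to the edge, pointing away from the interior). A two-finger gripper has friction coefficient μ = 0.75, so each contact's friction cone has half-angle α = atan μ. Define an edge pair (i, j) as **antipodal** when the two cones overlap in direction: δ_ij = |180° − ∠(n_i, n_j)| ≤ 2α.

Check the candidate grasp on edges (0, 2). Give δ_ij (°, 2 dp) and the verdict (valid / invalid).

δ = 56.32°, valid

α = atan 0.75 = 36.87°;  2α = 73.74°
edge 0: e_0 = (+1.35, -1.05);  n_0 = (-0.6139, -0.7894)
edge 2: e_2 = (+0.38, +5.18);  n_2 = (+0.9973, -0.0732)
∠(n_0, n_2) = 123.68°
δ = |180° − 123.68°| = 56.32°
56.32° ≤ 2α = 73.74°  →  valid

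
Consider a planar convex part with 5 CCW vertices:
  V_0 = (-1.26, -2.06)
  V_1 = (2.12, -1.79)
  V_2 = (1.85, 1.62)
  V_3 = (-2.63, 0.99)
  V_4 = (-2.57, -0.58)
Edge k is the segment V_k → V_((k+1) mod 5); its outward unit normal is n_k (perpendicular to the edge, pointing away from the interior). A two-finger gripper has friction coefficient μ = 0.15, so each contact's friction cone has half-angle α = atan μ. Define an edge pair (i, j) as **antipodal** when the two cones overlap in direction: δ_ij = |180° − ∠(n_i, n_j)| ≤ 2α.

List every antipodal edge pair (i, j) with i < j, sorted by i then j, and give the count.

α = atan 0.15 = 8.53°;  2α = 17.06°
n_0 = (+0.0796, -0.9968)
n_1 = (+0.9969, +0.0789)
n_2 = (-0.1393, +0.9903)
n_3 = (-0.9993, -0.0382)
n_4 = (-0.7488, -0.6628)
  (0,1): δ = 90.04°  ·
  (0,2): δ = 3.44°  ✓
  (0,3): δ = 87.62°  ·
  (0,4): δ = 126.95°  ·
  (1,2): δ = 86.52°  ·
  (1,3): δ = 2.34°  ✓
  (1,4): δ = 36.99°  ·
  (2,3): δ = 95.82°  ·
  (2,4): δ = 56.49°  ·
  (3,4): δ = 140.68°  ·
antipodal pairs: 2

count = 2; pairs: (0,2), (1,3)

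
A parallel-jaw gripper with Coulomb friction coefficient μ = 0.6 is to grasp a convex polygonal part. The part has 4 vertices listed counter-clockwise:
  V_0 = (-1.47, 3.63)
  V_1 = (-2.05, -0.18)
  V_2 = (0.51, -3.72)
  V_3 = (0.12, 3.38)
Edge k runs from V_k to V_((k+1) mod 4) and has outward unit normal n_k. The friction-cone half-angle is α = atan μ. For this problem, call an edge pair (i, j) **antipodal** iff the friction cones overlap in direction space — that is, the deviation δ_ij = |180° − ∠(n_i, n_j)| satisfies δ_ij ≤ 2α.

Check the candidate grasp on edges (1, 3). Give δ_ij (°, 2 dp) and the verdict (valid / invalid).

δ = 45.19°, valid

α = atan 0.6 = 30.96°;  2α = 61.93°
edge 1: e_1 = (+2.56, -3.54);  n_1 = (-0.8103, -0.5860)
edge 3: e_3 = (-1.59, +0.25);  n_3 = (+0.1553, +0.9879)
∠(n_1, n_3) = 134.81°
δ = |180° − 134.81°| = 45.19°
45.19° ≤ 2α = 61.93°  →  valid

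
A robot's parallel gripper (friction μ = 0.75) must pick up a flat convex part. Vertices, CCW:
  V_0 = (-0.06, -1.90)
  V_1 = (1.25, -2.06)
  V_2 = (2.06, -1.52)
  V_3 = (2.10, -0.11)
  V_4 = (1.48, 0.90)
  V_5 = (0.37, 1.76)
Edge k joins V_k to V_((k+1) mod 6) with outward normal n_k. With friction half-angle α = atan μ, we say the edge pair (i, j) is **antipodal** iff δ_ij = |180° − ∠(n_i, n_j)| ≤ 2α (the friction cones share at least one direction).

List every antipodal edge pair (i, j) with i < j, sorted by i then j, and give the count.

count = 7; pairs: (0,3), (0,4), (1,4), (1,5), (2,5), (3,5), (4,5)

α = atan 0.75 = 36.87°;  2α = 73.74°
n_0 = (-0.1212, -0.9926)
n_1 = (+0.5547, -0.8321)
n_2 = (+0.9996, -0.0284)
n_3 = (+0.8522, +0.5232)
n_4 = (+0.6125, +0.7905)
n_5 = (-0.9932, +0.1167)
  (0,1): δ = 139.35°  ·
  (0,2): δ = 84.66°  ·
  (0,3): δ = 51.49°  ✓
  (0,4): δ = 30.80°  ✓
  (0,5): δ = 90.26°  ·
  (1,2): δ = 125.32°  ·
  (1,3): δ = 92.15°  ·
  (1,4): δ = 71.46°  ✓
  (1,5): δ = 49.61°  ✓
  (2,3): δ = 146.83°  ·
  (2,4): δ = 126.14°  ·
  (2,5): δ = 5.08°  ✓
  (3,4): δ = 159.31°  ·
  (3,5): δ = 38.24°  ✓
  (4,5): δ = 58.93°  ✓
antipodal pairs: 7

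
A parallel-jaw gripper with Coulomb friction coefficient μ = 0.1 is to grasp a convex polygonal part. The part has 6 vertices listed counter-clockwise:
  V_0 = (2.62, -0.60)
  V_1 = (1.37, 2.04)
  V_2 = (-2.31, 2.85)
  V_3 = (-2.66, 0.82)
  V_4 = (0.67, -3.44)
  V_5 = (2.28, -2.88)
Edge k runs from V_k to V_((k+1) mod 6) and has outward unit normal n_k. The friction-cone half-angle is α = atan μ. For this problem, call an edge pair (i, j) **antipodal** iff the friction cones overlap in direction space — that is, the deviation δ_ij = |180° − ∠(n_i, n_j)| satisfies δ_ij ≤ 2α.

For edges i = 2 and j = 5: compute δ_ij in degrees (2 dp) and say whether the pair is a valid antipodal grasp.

δ = 1.30°, valid

α = atan 0.1 = 5.71°;  2α = 11.42°
edge 2: e_2 = (-0.35, -2.03);  n_2 = (-0.9855, +0.1699)
edge 5: e_5 = (+0.34, +2.28);  n_5 = (+0.9891, -0.1475)
∠(n_2, n_5) = 178.70°
δ = |180° − 178.70°| = 1.30°
1.30° ≤ 2α = 11.42°  →  valid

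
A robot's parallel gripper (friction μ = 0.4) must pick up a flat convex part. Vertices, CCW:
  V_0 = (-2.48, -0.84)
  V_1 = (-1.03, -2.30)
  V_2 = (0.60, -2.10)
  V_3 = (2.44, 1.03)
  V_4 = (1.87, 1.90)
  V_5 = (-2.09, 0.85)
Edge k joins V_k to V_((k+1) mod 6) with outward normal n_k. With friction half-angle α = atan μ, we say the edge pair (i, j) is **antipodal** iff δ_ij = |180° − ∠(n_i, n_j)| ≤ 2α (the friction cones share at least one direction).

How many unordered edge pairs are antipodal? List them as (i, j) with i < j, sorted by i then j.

count = 3; pairs: (0,3), (1,4), (2,5)

α = atan 0.4 = 21.80°;  2α = 43.60°
n_0 = (-0.7095, -0.7047)
n_1 = (+0.1218, -0.9926)
n_2 = (+0.8621, -0.5068)
n_3 = (+0.8365, +0.5480)
n_4 = (-0.2563, +0.9666)
n_5 = (-0.9744, +0.2249)
  (0,1): δ = 127.81°  ·
  (0,2): δ = 75.25°  ·
  (0,3): δ = 11.57°  ✓
  (0,4): δ = 60.05°  ·
  (0,5): δ = 122.20°  ·
  (1,2): δ = 127.44°  ·
  (1,3): δ = 63.76°  ·
  (1,4): δ = 7.86°  ✓
  (1,5): δ = 70.01°  ·
  (2,3): δ = 116.32°  ·
  (2,4): δ = 44.70°  ·
  (2,5): δ = 17.45°  ✓
  (3,4): δ = 108.38°  ·
  (3,5): δ = 46.23°  ·
  (4,5): δ = 117.84°  ·
antipodal pairs: 3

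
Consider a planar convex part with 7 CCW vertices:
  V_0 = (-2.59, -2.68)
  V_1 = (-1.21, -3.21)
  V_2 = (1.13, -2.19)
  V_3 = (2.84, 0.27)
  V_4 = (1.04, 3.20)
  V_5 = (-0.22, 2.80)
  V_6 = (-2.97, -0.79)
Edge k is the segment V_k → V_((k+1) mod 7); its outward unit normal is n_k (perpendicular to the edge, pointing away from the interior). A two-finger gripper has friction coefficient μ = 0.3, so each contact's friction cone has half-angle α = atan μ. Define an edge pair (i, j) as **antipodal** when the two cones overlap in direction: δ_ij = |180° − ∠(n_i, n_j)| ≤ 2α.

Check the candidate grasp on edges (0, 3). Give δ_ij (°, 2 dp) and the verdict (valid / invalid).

δ = 37.43°, invalid

α = atan 0.3 = 16.70°;  2α = 33.40°
edge 0: e_0 = (+1.38, -0.53);  n_0 = (-0.3585, -0.9335)
edge 3: e_3 = (-1.80, +2.93);  n_3 = (+0.8521, +0.5234)
∠(n_0, n_3) = 142.57°
δ = |180° − 142.57°| = 37.43°
37.43° > 2α = 33.40°  →  invalid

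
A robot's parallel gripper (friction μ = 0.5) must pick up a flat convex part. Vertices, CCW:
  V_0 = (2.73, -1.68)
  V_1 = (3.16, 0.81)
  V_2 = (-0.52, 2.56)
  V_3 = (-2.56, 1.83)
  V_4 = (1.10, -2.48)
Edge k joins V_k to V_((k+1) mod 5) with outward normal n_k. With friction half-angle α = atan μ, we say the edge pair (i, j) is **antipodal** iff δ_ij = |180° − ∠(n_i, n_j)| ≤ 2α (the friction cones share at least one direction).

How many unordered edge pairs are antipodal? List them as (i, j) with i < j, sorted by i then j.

count = 4; pairs: (0,3), (1,3), (1,4), (2,4)

α = atan 0.5 = 26.57°;  2α = 53.13°
n_0 = (+0.9854, -0.1702)
n_1 = (+0.4295, +0.9031)
n_2 = (-0.3369, +0.9415)
n_3 = (-0.7622, -0.6473)
n_4 = (+0.4406, -0.8977)
  (0,1): δ = 105.64°  ·
  (0,2): δ = 60.51°  ·
  (0,3): δ = 50.14°  ✓
  (0,4): δ = 125.94°  ·
  (1,2): δ = 134.88°  ·
  (1,3): δ = 24.23°  ✓
  (1,4): δ = 51.57°  ✓
  (2,3): δ = 69.35°  ·
  (2,4): δ = 6.45°  ✓
  (3,4): δ = 104.20°  ·
antipodal pairs: 4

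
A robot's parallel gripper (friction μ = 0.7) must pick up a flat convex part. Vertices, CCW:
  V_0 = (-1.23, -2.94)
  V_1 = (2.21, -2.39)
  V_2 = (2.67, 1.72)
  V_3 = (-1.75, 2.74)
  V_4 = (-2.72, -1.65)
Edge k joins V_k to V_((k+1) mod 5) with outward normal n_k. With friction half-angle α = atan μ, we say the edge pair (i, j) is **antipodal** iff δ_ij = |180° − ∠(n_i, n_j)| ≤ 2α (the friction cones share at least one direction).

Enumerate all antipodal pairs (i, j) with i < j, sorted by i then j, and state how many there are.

count = 5; pairs: (0,2), (0,3), (1,3), (1,4), (2,4)

α = atan 0.7 = 34.99°;  2α = 69.98°
n_0 = (+0.1579, -0.9875)
n_1 = (+0.9938, -0.1112)
n_2 = (+0.2249, +0.9744)
n_3 = (-0.9764, +0.2158)
n_4 = (-0.6545, -0.7560)
  (0,1): δ = 105.47°  ·
  (0,2): δ = 22.08°  ✓
  (0,3): δ = 68.46°  ✓
  (0,4): δ = 130.03°  ·
  (1,2): δ = 96.61°  ·
  (1,3): δ = 6.07°  ✓
  (1,4): δ = 55.50°  ✓
  (2,3): δ = 89.47°  ·
  (2,4): δ = 27.89°  ✓
  (3,4): δ = 118.43°  ·
antipodal pairs: 5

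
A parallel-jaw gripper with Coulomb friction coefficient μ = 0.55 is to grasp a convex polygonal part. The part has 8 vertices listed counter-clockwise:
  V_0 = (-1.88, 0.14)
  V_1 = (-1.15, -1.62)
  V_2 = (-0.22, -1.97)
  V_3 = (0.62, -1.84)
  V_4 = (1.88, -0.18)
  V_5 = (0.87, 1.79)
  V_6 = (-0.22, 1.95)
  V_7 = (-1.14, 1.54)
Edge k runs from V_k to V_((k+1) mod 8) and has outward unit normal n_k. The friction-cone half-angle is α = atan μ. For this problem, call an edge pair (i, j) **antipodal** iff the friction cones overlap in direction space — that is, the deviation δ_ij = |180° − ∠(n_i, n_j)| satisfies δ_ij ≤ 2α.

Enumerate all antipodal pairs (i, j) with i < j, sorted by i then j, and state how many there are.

count = 10; pairs: (0,4), (1,4), (1,5), (1,6), (2,5), (2,6), (2,7), (3,6), (3,7), (4,7)

α = atan 0.55 = 28.81°;  2α = 57.62°
n_0 = (-0.9237, -0.3831)
n_1 = (-0.3522, -0.9359)
n_2 = (+0.1529, -0.9882)
n_3 = (+0.7965, -0.6046)
n_4 = (+0.8899, +0.4562)
n_5 = (+0.1452, +0.9894)
n_6 = (-0.4071, +0.9134)
n_7 = (-0.8841, +0.4673)
  (0,1): δ = 133.15°  ·
  (0,2): δ = 103.73°  ·
  (0,3): δ = 59.73°  ·
  (0,4): δ = 4.62°  ✓
  (0,5): δ = 59.12°  ·
  (0,6): δ = 91.49°  ·
  (0,7): δ = 129.61°  ·
  (1,2): δ = 150.58°  ·
  (1,3): δ = 106.58°  ·
  (1,4): δ = 42.23°  ✓
  (1,5): δ = 12.27°  ✓
  (1,6): δ = 44.64°  ✓
  (1,7): δ = 82.76°  ·
  (2,3): δ = 136.00°  ·
  (2,4): δ = 71.65°  ·
  (2,5): δ = 17.15°  ✓
  (2,6): δ = 15.22°  ✓
  (2,7): δ = 53.34°  ✓
  (3,4): δ = 115.66°  ·
  (3,5): δ = 61.15°  ·
  (3,6): δ = 28.78°  ✓
  (3,7): δ = 9.34°  ✓
  (4,5): δ = 125.49°  ·
  (4,6): δ = 93.12°  ·
  (4,7): δ = 55.00°  ✓
  (5,6): δ = 147.63°  ·
  (5,7): δ = 109.51°  ·
  (6,7): δ = 141.88°  ·
antipodal pairs: 10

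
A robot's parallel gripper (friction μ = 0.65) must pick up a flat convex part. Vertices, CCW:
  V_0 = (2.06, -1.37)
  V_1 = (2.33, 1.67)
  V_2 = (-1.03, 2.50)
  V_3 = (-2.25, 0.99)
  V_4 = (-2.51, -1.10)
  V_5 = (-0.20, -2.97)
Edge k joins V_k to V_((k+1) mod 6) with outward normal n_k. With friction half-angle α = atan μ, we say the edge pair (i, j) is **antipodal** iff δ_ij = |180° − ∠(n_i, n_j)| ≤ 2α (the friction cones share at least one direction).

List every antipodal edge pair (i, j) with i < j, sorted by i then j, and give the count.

α = atan 0.65 = 33.02°;  2α = 66.05°
n_0 = (+0.9961, -0.0885)
n_1 = (+0.2398, +0.9708)
n_2 = (-0.7778, +0.6285)
n_3 = (-0.9924, +0.1235)
n_4 = (-0.6292, -0.7772)
n_5 = (+0.5778, -0.8162)
  (0,1): δ = 98.80°  ·
  (0,2): δ = 33.86°  ✓
  (0,3): δ = 2.02°  ✓
  (0,4): δ = 56.08°  ✓
  (0,5): δ = 130.37°  ·
  (1,2): δ = 115.06°  ·
  (1,3): δ = 83.22°  ·
  (1,4): δ = 25.12°  ✓
  (1,5): δ = 49.17°  ✓
  (2,3): δ = 148.15°  ·
  (2,4): δ = 90.05°  ·
  (2,5): δ = 15.77°  ✓
  (3,4): δ = 121.90°  ·
  (3,5): δ = 47.61°  ✓
  (4,5): δ = 105.71°  ·
antipodal pairs: 7

count = 7; pairs: (0,2), (0,3), (0,4), (1,4), (1,5), (2,5), (3,5)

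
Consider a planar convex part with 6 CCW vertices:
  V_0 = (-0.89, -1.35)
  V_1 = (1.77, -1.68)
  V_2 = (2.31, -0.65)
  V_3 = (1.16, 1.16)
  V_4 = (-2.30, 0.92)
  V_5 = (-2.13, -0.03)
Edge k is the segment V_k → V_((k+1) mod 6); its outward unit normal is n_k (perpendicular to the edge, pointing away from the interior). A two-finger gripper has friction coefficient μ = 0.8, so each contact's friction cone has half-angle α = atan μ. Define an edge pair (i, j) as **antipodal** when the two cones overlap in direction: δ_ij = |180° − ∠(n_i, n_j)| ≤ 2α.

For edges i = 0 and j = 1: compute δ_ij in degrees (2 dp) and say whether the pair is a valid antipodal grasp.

α = atan 0.8 = 38.66°;  2α = 77.32°
edge 0: e_0 = (+2.66, -0.33);  n_0 = (-0.1231, -0.9924)
edge 1: e_1 = (+0.54, +1.03);  n_1 = (+0.8857, -0.4643)
∠(n_0, n_1) = 69.41°
δ = |180° − 69.41°| = 110.59°
110.59° > 2α = 77.32°  →  invalid

δ = 110.59°, invalid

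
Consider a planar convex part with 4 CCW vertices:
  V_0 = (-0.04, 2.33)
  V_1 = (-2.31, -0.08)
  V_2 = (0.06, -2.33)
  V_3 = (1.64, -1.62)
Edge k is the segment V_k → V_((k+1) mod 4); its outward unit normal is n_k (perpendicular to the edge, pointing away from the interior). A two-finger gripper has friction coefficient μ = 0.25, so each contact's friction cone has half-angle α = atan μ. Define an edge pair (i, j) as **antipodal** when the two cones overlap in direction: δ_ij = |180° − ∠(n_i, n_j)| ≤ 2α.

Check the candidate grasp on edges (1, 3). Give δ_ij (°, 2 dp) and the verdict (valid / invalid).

α = atan 0.25 = 14.04°;  2α = 28.07°
edge 1: e_1 = (+2.37, -2.25);  n_1 = (-0.6885, -0.7252)
edge 3: e_3 = (-1.68, +3.95);  n_3 = (+0.9202, +0.3914)
∠(n_1, n_3) = 156.55°
δ = |180° − 156.55°| = 23.45°
23.45° ≤ 2α = 28.07°  →  valid

δ = 23.45°, valid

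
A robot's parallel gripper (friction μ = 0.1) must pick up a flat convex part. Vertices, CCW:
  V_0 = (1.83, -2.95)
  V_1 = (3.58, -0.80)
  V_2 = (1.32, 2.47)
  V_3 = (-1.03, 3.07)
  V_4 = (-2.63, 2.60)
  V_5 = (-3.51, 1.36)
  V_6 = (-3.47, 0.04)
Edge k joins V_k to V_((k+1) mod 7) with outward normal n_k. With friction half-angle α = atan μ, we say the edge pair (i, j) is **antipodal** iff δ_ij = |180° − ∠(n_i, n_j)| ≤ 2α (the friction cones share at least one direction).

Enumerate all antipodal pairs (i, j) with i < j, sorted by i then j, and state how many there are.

α = atan 0.1 = 5.71°;  2α = 11.42°
n_0 = (+0.7756, -0.6313)
n_1 = (+0.8226, +0.5686)
n_2 = (+0.2474, +0.9689)
n_3 = (-0.2818, +0.9595)
n_4 = (-0.8155, +0.5787)
n_5 = (-0.9995, -0.0303)
n_6 = (-0.4914, -0.8710)
  (0,1): δ = 106.21°  ·
  (0,2): δ = 65.18°  ·
  (0,3): δ = 34.49°  ·
  (0,4): δ = 3.78°  ✓
  (0,5): δ = 40.88°  ·
  (0,6): δ = 99.71°  ·
  (1,2): δ = 138.97°  ·
  (1,3): δ = 108.28°  ·
  (1,4): δ = 70.01°  ·
  (1,5): δ = 32.91°  ·
  (1,6): δ = 25.92°  ·
  (2,3): δ = 149.31°  ·
  (2,4): δ = 111.04°  ·
  (2,5): δ = 73.94°  ·
  (2,6): δ = 15.11°  ·
  (3,4): δ = 141.73°  ·
  (3,5): δ = 104.63°  ·
  (3,6): δ = 45.80°  ·
  (4,5): δ = 142.90°  ·
  (4,6): δ = 84.07°  ·
  (5,6): δ = 121.17°  ·
antipodal pairs: 1

count = 1; pairs: (0,4)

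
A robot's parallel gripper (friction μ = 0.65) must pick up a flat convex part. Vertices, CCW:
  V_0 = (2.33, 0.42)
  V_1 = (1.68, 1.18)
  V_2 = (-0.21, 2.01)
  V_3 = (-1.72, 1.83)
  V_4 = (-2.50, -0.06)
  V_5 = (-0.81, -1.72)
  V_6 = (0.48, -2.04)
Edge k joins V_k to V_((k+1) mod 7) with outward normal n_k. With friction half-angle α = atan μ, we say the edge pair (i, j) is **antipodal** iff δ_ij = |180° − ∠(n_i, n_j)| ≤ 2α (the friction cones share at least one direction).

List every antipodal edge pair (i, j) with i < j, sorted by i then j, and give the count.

α = atan 0.65 = 33.02°;  2α = 66.05°
n_0 = (+0.7600, +0.6500)
n_1 = (+0.4021, +0.9156)
n_2 = (-0.1184, +0.9930)
n_3 = (-0.9244, +0.3815)
n_4 = (-0.7007, -0.7134)
n_5 = (-0.2408, -0.9706)
n_6 = (+0.7992, -0.6010)
  (0,1): δ = 154.25°  ·
  (0,2): δ = 123.74°  ·
  (0,3): δ = 62.97°  ✓
  (0,4): δ = 4.97°  ✓
  (0,5): δ = 35.53°  ✓
  (0,6): δ = 102.52°  ·
  (1,2): δ = 149.49°  ·
  (1,3): δ = 88.72°  ·
  (1,4): δ = 20.78°  ✓
  (1,5): δ = 9.78°  ✓
  (1,6): δ = 76.76°  ·
  (2,3): δ = 119.22°  ·
  (2,4): δ = 51.28°  ✓
  (2,5): δ = 20.73°  ✓
  (2,6): δ = 46.26°  ✓
  (3,4): δ = 112.06°  ·
  (3,5): δ = 81.51°  ·
  (3,6): δ = 14.52°  ✓
  (4,5): δ = 149.44°  ·
  (4,6): δ = 82.46°  ·
  (5,6): δ = 113.01°  ·
antipodal pairs: 9

count = 9; pairs: (0,3), (0,4), (0,5), (1,4), (1,5), (2,4), (2,5), (2,6), (3,6)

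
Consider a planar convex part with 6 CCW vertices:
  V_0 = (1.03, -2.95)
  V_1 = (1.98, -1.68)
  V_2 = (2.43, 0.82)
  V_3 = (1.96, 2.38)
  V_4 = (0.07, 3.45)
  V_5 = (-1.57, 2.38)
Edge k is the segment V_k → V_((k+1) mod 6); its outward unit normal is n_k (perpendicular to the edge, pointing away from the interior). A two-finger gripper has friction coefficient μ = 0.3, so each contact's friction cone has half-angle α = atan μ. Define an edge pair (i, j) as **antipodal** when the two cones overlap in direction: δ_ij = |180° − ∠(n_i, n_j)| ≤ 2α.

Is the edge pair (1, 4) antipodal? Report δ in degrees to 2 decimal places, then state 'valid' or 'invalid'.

α = atan 0.3 = 16.70°;  2α = 33.40°
edge 1: e_1 = (+0.45, +2.50);  n_1 = (+0.9842, -0.1772)
edge 4: e_4 = (-1.64, -1.07);  n_4 = (-0.5464, +0.8375)
∠(n_1, n_4) = 133.33°
δ = |180° − 133.33°| = 46.67°
46.67° > 2α = 33.40°  →  invalid

δ = 46.67°, invalid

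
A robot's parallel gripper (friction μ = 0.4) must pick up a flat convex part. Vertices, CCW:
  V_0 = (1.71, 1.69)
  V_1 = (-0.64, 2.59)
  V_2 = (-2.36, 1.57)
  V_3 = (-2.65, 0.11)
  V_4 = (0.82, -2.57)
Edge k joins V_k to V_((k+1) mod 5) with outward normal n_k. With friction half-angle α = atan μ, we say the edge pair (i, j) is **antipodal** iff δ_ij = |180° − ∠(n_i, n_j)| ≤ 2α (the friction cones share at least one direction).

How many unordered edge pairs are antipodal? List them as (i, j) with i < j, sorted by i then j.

α = atan 0.4 = 21.80°;  2α = 43.60°
n_0 = (+0.3576, +0.9339)
n_1 = (-0.5101, +0.8601)
n_2 = (-0.9808, +0.1948)
n_3 = (-0.6113, -0.7914)
n_4 = (+0.9789, -0.2045)
  (0,1): δ = 128.38°  ·
  (0,2): δ = 80.28°  ·
  (0,3): δ = 16.72°  ✓
  (0,4): δ = 99.16°  ·
  (1,2): δ = 131.90°  ·
  (1,3): δ = 68.35°  ·
  (1,4): δ = 47.53°  ·
  (2,3): δ = 116.45°  ·
  (2,4): δ = 0.57°  ✓
  (3,4): δ = 64.12°  ·
antipodal pairs: 2

count = 2; pairs: (0,3), (2,4)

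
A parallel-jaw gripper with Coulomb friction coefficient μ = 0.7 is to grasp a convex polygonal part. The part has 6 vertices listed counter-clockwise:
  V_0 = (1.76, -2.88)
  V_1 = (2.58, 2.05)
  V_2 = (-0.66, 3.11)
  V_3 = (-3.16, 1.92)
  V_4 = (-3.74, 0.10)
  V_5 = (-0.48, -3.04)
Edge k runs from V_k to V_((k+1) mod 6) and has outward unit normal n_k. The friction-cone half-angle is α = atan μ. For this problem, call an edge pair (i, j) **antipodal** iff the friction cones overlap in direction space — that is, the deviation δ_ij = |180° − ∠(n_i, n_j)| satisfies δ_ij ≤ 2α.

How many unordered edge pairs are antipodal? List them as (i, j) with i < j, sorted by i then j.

α = atan 0.7 = 34.99°;  2α = 69.98°
n_0 = (+0.9864, -0.1641)
n_1 = (+0.3109, +0.9504)
n_2 = (-0.4298, +0.9029)
n_3 = (-0.9528, +0.3036)
n_4 = (-0.6937, -0.7202)
n_5 = (+0.0712, -0.9975)
  (0,1): δ = 98.67°  ·
  (0,2): δ = 55.10°  ✓
  (0,3): δ = 8.23°  ✓
  (0,4): δ = 55.52°  ✓
  (0,5): δ = 103.53°  ·
  (1,2): δ = 136.43°  ·
  (1,3): δ = 89.56°  ·
  (1,4): δ = 25.81°  ✓
  (1,5): δ = 22.20°  ✓
  (2,3): δ = 133.13°  ·
  (2,4): δ = 69.38°  ✓
  (2,5): δ = 21.37°  ✓
  (3,4): δ = 116.25°  ·
  (3,5): δ = 68.24°  ✓
  (4,5): δ = 131.99°  ·
antipodal pairs: 8

count = 8; pairs: (0,2), (0,3), (0,4), (1,4), (1,5), (2,4), (2,5), (3,5)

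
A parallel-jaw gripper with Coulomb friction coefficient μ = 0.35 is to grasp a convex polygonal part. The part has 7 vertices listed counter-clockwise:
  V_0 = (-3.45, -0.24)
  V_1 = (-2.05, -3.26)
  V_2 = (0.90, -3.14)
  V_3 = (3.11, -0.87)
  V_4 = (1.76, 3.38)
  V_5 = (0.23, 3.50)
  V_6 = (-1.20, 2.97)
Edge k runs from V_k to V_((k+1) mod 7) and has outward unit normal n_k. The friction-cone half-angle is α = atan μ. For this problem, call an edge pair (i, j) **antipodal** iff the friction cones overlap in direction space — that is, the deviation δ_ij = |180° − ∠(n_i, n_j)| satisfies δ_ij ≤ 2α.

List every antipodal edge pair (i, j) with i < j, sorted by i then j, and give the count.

α = atan 0.35 = 19.29°;  2α = 38.58°
n_0 = (-0.9073, -0.4206)
n_1 = (+0.0406, -0.9992)
n_2 = (+0.7165, -0.6976)
n_3 = (+0.9531, +0.3027)
n_4 = (+0.0782, +0.9969)
n_5 = (-0.3475, +0.9377)
n_6 = (-0.8189, +0.5740)
  (0,1): δ = 112.54°  ·
  (0,2): δ = 69.10°  ·
  (0,3): δ = 7.25°  ✓
  (0,4): δ = 60.64°  ·
  (0,5): δ = 85.46°  ·
  (0,6): δ = 120.10°  ·
  (1,2): δ = 136.56°  ·
  (1,3): δ = 74.71°  ·
  (1,4): δ = 6.81°  ✓
  (1,5): δ = 18.01°  ✓
  (1,6): δ = 52.64°  ·
  (2,3): δ = 118.15°  ·
  (2,4): δ = 50.25°  ·
  (2,5): δ = 25.43°  ✓
  (2,6): δ = 9.20°  ✓
  (3,4): δ = 112.11°  ·
  (3,5): δ = 87.29°  ·
  (3,6): δ = 52.65°  ·
  (4,5): δ = 155.18°  ·
  (4,6): δ = 120.54°  ·
  (5,6): δ = 145.36°  ·
antipodal pairs: 5

count = 5; pairs: (0,3), (1,4), (1,5), (2,5), (2,6)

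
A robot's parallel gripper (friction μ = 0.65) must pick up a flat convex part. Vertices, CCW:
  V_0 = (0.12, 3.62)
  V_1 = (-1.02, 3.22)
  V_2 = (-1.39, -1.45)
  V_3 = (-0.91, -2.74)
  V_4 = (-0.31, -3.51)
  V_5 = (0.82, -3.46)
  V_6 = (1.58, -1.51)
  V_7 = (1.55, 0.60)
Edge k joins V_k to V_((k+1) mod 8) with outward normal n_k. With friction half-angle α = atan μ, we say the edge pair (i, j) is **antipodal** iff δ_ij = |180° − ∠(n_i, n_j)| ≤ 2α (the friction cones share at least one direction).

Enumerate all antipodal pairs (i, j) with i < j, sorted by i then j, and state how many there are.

count = 11; pairs: (0,4), (0,5), (1,5), (1,6), (1,7), (2,5), (2,6), (2,7), (3,5), (3,6), (3,7)

α = atan 0.65 = 33.02°;  2α = 66.05°
n_0 = (-0.3311, +0.9436)
n_1 = (-0.9969, +0.0790)
n_2 = (-0.9372, -0.3487)
n_3 = (-0.7888, -0.6146)
n_4 = (+0.0442, -0.9990)
n_5 = (+0.9317, -0.3631)
n_6 = (+0.9999, +0.0142)
n_7 = (+0.9038, +0.4280)
  (0,1): δ = 113.86°  ·
  (0,2): δ = 88.92°  ·
  (0,3): δ = 71.41°  ·
  (0,4): δ = 16.80°  ✓
  (0,5): δ = 49.37°  ✓
  (0,6): δ = 71.48°  ·
  (0,7): δ = 96.00°  ·
  (1,2): δ = 155.06°  ·
  (1,3): δ = 137.54°  ·
  (1,4): δ = 82.94°  ·
  (1,5): δ = 16.76°  ✓
  (1,6): δ = 5.34°  ✓
  (1,7): δ = 29.87°  ✓
  (2,3): δ = 162.48°  ·
  (2,4): δ = 107.88°  ·
  (2,5): δ = 41.70°  ✓
  (2,6): δ = 19.60°  ✓
  (2,7): δ = 4.93°  ✓
  (3,4): δ = 125.39°  ·
  (3,5): δ = 59.22°  ✓
  (3,6): δ = 37.11°  ✓
  (3,7): δ = 12.59°  ✓
  (4,5): δ = 113.83°  ·
  (4,6): δ = 91.72°  ·
  (4,7): δ = 67.20°  ·
  (5,6): δ = 157.89°  ·
  (5,7): δ = 133.37°  ·
  (6,7): δ = 155.48°  ·
antipodal pairs: 11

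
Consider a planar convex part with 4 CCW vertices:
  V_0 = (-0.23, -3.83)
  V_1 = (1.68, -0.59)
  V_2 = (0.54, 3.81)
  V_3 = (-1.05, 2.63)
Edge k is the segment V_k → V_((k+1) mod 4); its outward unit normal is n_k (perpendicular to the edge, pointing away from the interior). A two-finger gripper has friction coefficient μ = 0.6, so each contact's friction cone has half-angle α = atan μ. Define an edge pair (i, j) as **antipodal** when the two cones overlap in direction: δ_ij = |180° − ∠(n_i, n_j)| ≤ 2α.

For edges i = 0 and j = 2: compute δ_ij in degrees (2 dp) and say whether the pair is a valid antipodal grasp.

α = atan 0.6 = 30.96°;  2α = 61.93°
edge 0: e_0 = (+1.91, +3.24);  n_0 = (+0.8615, -0.5078)
edge 2: e_2 = (-1.59, -1.18);  n_2 = (-0.5960, +0.8030)
∠(n_0, n_2) = 157.10°
δ = |180° − 157.10°| = 22.90°
22.90° ≤ 2α = 61.93°  →  valid

δ = 22.90°, valid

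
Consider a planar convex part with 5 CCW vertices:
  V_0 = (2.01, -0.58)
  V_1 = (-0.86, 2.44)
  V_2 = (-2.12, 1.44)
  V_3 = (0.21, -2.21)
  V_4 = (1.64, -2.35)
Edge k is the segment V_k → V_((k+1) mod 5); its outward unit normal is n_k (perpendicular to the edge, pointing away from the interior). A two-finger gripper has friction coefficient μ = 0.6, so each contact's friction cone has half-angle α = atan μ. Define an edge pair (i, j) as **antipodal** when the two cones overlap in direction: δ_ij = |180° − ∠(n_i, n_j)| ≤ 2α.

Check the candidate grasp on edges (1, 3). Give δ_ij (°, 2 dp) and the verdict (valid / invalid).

α = atan 0.6 = 30.96°;  2α = 61.93°
edge 1: e_1 = (-1.26, -1.00);  n_1 = (-0.6217, +0.7833)
edge 3: e_3 = (+1.43, -0.14);  n_3 = (-0.0974, -0.9952)
∠(n_1, n_3) = 135.97°
δ = |180° − 135.97°| = 44.03°
44.03° ≤ 2α = 61.93°  →  valid

δ = 44.03°, valid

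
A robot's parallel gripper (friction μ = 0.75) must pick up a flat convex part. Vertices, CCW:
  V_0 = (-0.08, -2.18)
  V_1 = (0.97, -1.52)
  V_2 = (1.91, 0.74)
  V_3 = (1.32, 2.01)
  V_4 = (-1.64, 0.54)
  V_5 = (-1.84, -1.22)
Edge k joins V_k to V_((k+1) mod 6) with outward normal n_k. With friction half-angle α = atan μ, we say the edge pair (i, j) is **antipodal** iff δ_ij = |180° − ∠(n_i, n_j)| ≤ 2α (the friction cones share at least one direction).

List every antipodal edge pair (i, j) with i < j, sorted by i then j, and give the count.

count = 7; pairs: (0,3), (0,4), (1,3), (1,4), (2,4), (2,5), (3,5)

α = atan 0.75 = 36.87°;  2α = 73.74°
n_0 = (+0.5322, -0.8466)
n_1 = (+0.9233, -0.3840)
n_2 = (+0.9069, +0.4213)
n_3 = (-0.4448, +0.8956)
n_4 = (-0.9936, +0.1129)
n_5 = (-0.4789, -0.8779)
  (0,1): δ = 144.74°  ·
  (0,2): δ = 97.23°  ·
  (0,3): δ = 5.74°  ✓
  (0,4): δ = 51.36°  ✓
  (0,5): δ = 119.24°  ·
  (1,2): δ = 132.50°  ·
  (1,3): δ = 41.01°  ✓
  (1,4): δ = 16.10°  ✓
  (1,5): δ = 83.97°  ·
  (2,3): δ = 88.51°  ·
  (2,4): δ = 31.40°  ✓
  (2,5): δ = 36.47°  ✓
  (3,4): δ = 122.89°  ·
  (3,5): δ = 55.02°  ✓
  (4,5): δ = 112.13°  ·
antipodal pairs: 7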